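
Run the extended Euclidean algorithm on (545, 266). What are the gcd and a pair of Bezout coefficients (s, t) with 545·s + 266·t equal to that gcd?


Euclidean algorithm on (545, 266) — divide until remainder is 0:
  545 = 2 · 266 + 13
  266 = 20 · 13 + 6
  13 = 2 · 6 + 1
  6 = 6 · 1 + 0
gcd(545, 266) = 1.
Track Bezout coefficients alongside the remainders: start with r₀ = 545 = a·1 + b·0 (s = 1, t = 0) and r₁ = 266 = a·0 + b·1 (s = 0, t = 1); each new remainder r_{k+1} = r_{k-1} − q_k·r_k inherits s_{k+1} = s_{k-1} − q_k·s_k, t_{k+1} = t_{k-1} − q_k·t_k, so r_k = a·s_k + b·t_k at every step:
  q = 2: r = 13, s = 1 − 2·0 = 1, t = 0 − 2·1 = -2  (check: 545·1 + 266·(-2) = 13)
  q = 20: r = 6, s = 0 − 20·1 = -20, t = 1 − 20·(-2) = 41  (check: 545·(-20) + 266·41 = 6)
  q = 2: r = 1, s = 1 − 2·(-20) = 41, t = -2 − 2·41 = -84  (check: 545·41 + 266·(-84) = 1)
The row with r = 1 (the gcd) gives the Bezout coefficients s = 41, t = -84.
Result: 545 · (41) + 266 · (-84) = 1.

gcd(545, 266) = 1; s = 41, t = -84 (check: 545·41 + 266·(-84) = 1).


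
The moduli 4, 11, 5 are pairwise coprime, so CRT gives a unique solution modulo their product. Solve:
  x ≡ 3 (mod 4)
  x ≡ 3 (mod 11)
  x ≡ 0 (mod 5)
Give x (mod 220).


Moduli 4, 11, 5 are pairwise coprime; by CRT there is a unique solution modulo M = 4 · 11 · 5 = 220.
Solve pairwise, accumulating the modulus:
  Start with x ≡ 3 (mod 4).
  Combine with x ≡ 3 (mod 11): since gcd(4, 11) = 1, we get a unique residue mod 44.
    Write x = 3 + 4·t and substitute into x ≡ 3 (mod 11): 4·t ≡ 3 − 3 = 0 (mod 11).
    The inverse of 4 mod 11 is 3 (since 4·3 = 12 = 1·11 + 1), so t ≡ 3·0 = 0 ≡ 0 (mod 11).
    Then x = 3 + 4·0 = 3, valid modulo lcm(4, 11) = 44: x ≡ 3 (mod 44).
  Combine with x ≡ 0 (mod 5): since gcd(44, 5) = 1, we get a unique residue mod 220.
    Write x = 3 + 44·t and substitute into x ≡ 0 (mod 5): 44·t ≡ 0 − 3 = -3 (mod 5).
    Reduce coefficients mod 5: 4·t ≡ 2 (mod 5).
    The inverse of 4 mod 5 is 4 (since 4·4 = 16 = 3·5 + 1), so t ≡ 4·2 = 8 ≡ 3 (mod 5).
    Then x = 3 + 44·3 = 135, valid modulo lcm(44, 5) = 220: x ≡ 135 (mod 220).
Verify: 135 mod 4 = 3 ✓, 135 mod 11 = 3 ✓, 135 mod 5 = 0 ✓.

x ≡ 135 (mod 220).


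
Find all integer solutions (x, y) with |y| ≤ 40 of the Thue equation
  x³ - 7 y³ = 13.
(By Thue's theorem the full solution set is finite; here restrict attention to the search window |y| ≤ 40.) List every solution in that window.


The equation is x³ - 7y³ = 13. For fixed y, x³ = 7·y³ + 13, so a solution requires the RHS to be a perfect cube.
Strategy: iterate y from -40 to 40, compute RHS = 7·y³ + 13, and check whether it is a (positive or negative) perfect cube.
Check small values of y:
  y = 0: RHS = 13 is not a perfect cube.
  y = 1: RHS = 20 is not a perfect cube.
  y = -1: RHS = 6 is not a perfect cube.
  y = 2: RHS = 69 is not a perfect cube.
  y = -2: RHS = -43 is not a perfect cube.
  y = 3: RHS = 202 is not a perfect cube.
  y = -3: RHS = -176 is not a perfect cube.
Continuing the search up to |y| = 40 finds no solutions either.
No (x, y) in the scanned range satisfies the equation.

No integer solutions with |y| ≤ 40.


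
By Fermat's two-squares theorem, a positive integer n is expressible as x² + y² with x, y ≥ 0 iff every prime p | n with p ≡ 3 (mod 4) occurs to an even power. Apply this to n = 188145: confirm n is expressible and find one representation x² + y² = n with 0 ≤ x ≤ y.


Step 1: Factor n = 188145 = 3^2 · 5 · 37 · 113.
Step 2: Check the mod-4 condition on each prime factor: 3 ≡ 3 (mod 4), exponent 2 (must be even); 5 ≡ 1 (mod 4), exponent 1; 37 ≡ 1 (mod 4), exponent 1; 113 ≡ 1 (mod 4), exponent 1.
All primes ≡ 3 (mod 4) appear to even exponent (or don't appear), so by the two-squares theorem n IS expressible as a sum of two squares.
Step 3: Build a representation. Group n = k² · m with k = 3 and m = 5 · 37 · 113 = 20905 (a product of primes ≡ 1 (mod 4)); a representation of m scales to one of n via (k·x)² + (k·y)² = k²(x² + y²). Each prime p ≡ 1 (mod 4) is itself a sum of two squares; find a² by testing p − a² for a perfect square:
  5: 5 − 1² = 4 = 2² ⇒ 5 = 1² + 2².
  37: 37 − 1² = 36 = 6² ⇒ 37 = 1² + 6².
  113: 113 − 1² = 112, 113 − 2² = 109, 113 − 3² = 104, 113 − 4² = 97, 113 − 5² = 88, 113 − 6² = 77, 113 − 7² = 64 = 8² ⇒ 113 = 7² + 8².
  Combine using the Brahmagupta–Fibonacci identity (a² + b²)(c² + d²) = (ac − bd)² + (ad + bc)² = (ac + bd)² + (ad − bc)²:
  5 · 37 = 185: from (1² + 2²)(1² + 6²), take (1·1 − 2·6, 1·6 + 2·1) = (1 − 12, 6 + 2) = (-11, 8); dropping signs (only squares matter) gives (11, 8); check 11² + 8² = 121 + 64 = 185 ✓.
  185 · 113 = 20905: from (11² + 8²)(7² + 8²), take (11·7 − 8·8, 11·8 + 8·7) = (77 − 64, 88 + 56) = (13, 144); check 13² + 144² = 169 + 20736 = 20905 ✓.
  Scale by k = 3: (3·13, 3·144) = (39, 432).
Step 4: Order so x ≤ y and verify: 39² + 432² = 1521 + 186624 = 188145 = n. ✓

n = 188145 = 39² + 432² (one valid representation with x ≤ y).


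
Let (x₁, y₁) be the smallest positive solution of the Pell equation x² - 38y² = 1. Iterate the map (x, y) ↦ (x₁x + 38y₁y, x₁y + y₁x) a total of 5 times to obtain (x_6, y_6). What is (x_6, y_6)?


Step 1: Find the fundamental solution (x₁, y₁) of x² - 38y² = 1.
  Expand √38 as a continued fraction. a₀ = ⌊√38⌋ = 6; iterate m_{k+1} = d_k·a_k − m_k, d_{k+1} = (38 − m_{k+1}²)/d_k, a_{k+1} = ⌊(a₀ + m_{k+1})/d_{k+1}⌋ (starting m₀ = 0, d₀ = 1), with convergents p_k = a_k·p_{k-1} + p_{k-2}, q_k = a_k·q_{k-1} + q_{k-2} (p₋₁ = 1, q₋₁ = 0):
  k = 0: a₀ = 6; p₀/q₀ = 6/1; p₀² − 38·q₀² = 36 − 38 = -2.
  k = 1: m = 6, d = 2, a = ⌊(6 + 6)/2⌋ = 6; p/q = (6·6 + 1)/(6·1 + 0) = 37/6; p² − 38·q² = 1369 − 1368 = 1.
  The first convergent with p² − 38·q² = 1 gives the fundamental solution (x₁, y₁) = (37, 6).
Step 2: Apply the recurrence (x_{n+1}, y_{n+1}) = (x₁x_n + 38y₁y_n, x₁y_n + y₁x_n) repeatedly.
  From (x_1, y_1) = (37, 6): x_2 = 37·37 + 38·6·6 = 2737; y_2 = 37·6 + 6·37 = 444.
  From (x_2, y_2) = (2737, 444): x_3 = 37·2737 + 38·6·444 = 202501; y_3 = 37·444 + 6·2737 = 32850.
  From (x_3, y_3) = (202501, 32850): x_4 = 37·202501 + 38·6·32850 = 14982337; y_4 = 37·32850 + 6·202501 = 2430456.
  From (x_4, y_4) = (14982337, 2430456): x_5 = 37·14982337 + 38·6·2430456 = 1108490437; y_5 = 37·2430456 + 6·14982337 = 179820894.
  From (x_5, y_5) = (1108490437, 179820894): x_6 = 37·1108490437 + 38·6·179820894 = 82013310001; y_6 = 37·179820894 + 6·1108490437 = 13304315700.
Step 3: Verify x_6² - 38·y_6² = 6726183017320126620001 - 6726183017320126620000 = 1 (should be 1). ✓

(x_1, y_1) = (37, 6); (x_6, y_6) = (82013310001, 13304315700).


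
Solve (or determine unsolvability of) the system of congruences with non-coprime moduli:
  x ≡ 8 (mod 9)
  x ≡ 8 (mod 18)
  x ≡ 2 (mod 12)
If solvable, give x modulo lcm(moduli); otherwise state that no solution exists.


Moduli 9, 18, 12 are not pairwise coprime, so CRT works modulo lcm(m_i) when all pairwise compatibility conditions hold.
Pairwise compatibility: gcd(m_i, m_j) must divide a_i - a_j for every pair.
Merge one congruence at a time:
  Start: x ≡ 8 (mod 9).
  Combine with x ≡ 8 (mod 18): gcd(9, 18) = 9; 8 - 8 = 0, which IS divisible by 9, so compatible.
    Write x = 8 + 9·t and substitute into x ≡ 8 (mod 18): 9·t ≡ 8 − 8 = 0 (mod 18).
    Divide the congruence (and modulus) by g = 9: 1·t ≡ 0 (mod 2).
    So t ≡ 0 (mod 2).
    Then x = 8 + 9·0 = 8, valid modulo lcm(9, 18) = 18: x ≡ 8 (mod 18).
  Combine with x ≡ 2 (mod 12): gcd(18, 12) = 6; 2 - 8 = -6, which IS divisible by 6, so compatible.
    Write x = 8 + 18·t and substitute into x ≡ 2 (mod 12): 18·t ≡ 2 − 8 = -6 (mod 12).
    Divide the congruence (and modulus) by g = 6: 3·t ≡ -1 (mod 2).
    Reduce coefficients mod 2: 1·t ≡ 1 (mod 2).
    So t ≡ 1 (mod 2).
    Then x = 8 + 18·1 = 26, valid modulo lcm(18, 12) = 36: x ≡ 26 (mod 36).
Verify: 26 mod 9 = 8, 26 mod 18 = 8, 26 mod 12 = 2.

x ≡ 26 (mod 36).


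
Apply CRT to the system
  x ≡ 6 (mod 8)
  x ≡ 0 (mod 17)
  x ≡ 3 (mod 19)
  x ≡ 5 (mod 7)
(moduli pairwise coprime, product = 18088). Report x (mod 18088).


Product of moduli M = 8 · 17 · 19 · 7 = 18088.
Merge one congruence at a time:
  Start: x ≡ 6 (mod 8).
  Combine with x ≡ 0 (mod 17); new modulus lcm = 136.
    Write x = 6 + 8·t and substitute into x ≡ 0 (mod 17): 8·t ≡ 0 − 6 = -6 (mod 17).
    Reduce coefficients mod 17: 8·t ≡ 11 (mod 17).
    The inverse of 8 mod 17 is 15 (since 8·15 = 120 = 7·17 + 1), so t ≡ 15·11 = 165 ≡ 12 (mod 17).
    Then x = 6 + 8·12 = 102, valid modulo lcm(8, 17) = 136: x ≡ 102 (mod 136).
  Combine with x ≡ 3 (mod 19); new modulus lcm = 2584.
    Write x = 102 + 136·t and substitute into x ≡ 3 (mod 19): 136·t ≡ 3 − 102 = -99 (mod 19).
    Reduce coefficients mod 19: 3·t ≡ 15 (mod 19).
    The inverse of 3 mod 19 is 13 (since 3·13 = 39 = 2·19 + 1), so t ≡ 13·15 = 195 ≡ 5 (mod 19).
    Then x = 102 + 136·5 = 782, valid modulo lcm(136, 19) = 2584: x ≡ 782 (mod 2584).
  Combine with x ≡ 5 (mod 7); new modulus lcm = 18088.
    Write x = 782 + 2584·t and substitute into x ≡ 5 (mod 7): 2584·t ≡ 5 − 782 = -777 (mod 7).
    Reduce coefficients mod 7: 1·t ≡ 0 (mod 7).
    So t ≡ 0 (mod 7).
    Then x = 782 + 2584·0 = 782, valid modulo lcm(2584, 7) = 18088: x ≡ 782 (mod 18088).
Verify against each original: 782 mod 8 = 6, 782 mod 17 = 0, 782 mod 19 = 3, 782 mod 7 = 5.

x ≡ 782 (mod 18088).


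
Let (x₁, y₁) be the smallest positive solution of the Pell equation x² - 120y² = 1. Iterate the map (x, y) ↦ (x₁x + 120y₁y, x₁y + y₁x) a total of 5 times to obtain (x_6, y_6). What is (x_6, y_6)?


Step 1: Find the fundamental solution (x₁, y₁) of x² - 120y² = 1.
  Expand √120 as a continued fraction. a₀ = ⌊√120⌋ = 10; iterate m_{k+1} = d_k·a_k − m_k, d_{k+1} = (120 − m_{k+1}²)/d_k, a_{k+1} = ⌊(a₀ + m_{k+1})/d_{k+1}⌋ (starting m₀ = 0, d₀ = 1), with convergents p_k = a_k·p_{k-1} + p_{k-2}, q_k = a_k·q_{k-1} + q_{k-2} (p₋₁ = 1, q₋₁ = 0):
  k = 0: a₀ = 10; p₀/q₀ = 10/1; p₀² − 120·q₀² = 100 − 120 = -20.
  k = 1: m = 10, d = 20, a = ⌊(10 + 10)/20⌋ = 1; p/q = (1·10 + 1)/(1·1 + 0) = 11/1; p² − 120·q² = 121 − 120 = 1.
  The first convergent with p² − 120·q² = 1 gives the fundamental solution (x₁, y₁) = (11, 1).
Step 2: Apply the recurrence (x_{n+1}, y_{n+1}) = (x₁x_n + 120y₁y_n, x₁y_n + y₁x_n) repeatedly.
  From (x_1, y_1) = (11, 1): x_2 = 11·11 + 120·1·1 = 241; y_2 = 11·1 + 1·11 = 22.
  From (x_2, y_2) = (241, 22): x_3 = 11·241 + 120·1·22 = 5291; y_3 = 11·22 + 1·241 = 483.
  From (x_3, y_3) = (5291, 483): x_4 = 11·5291 + 120·1·483 = 116161; y_4 = 11·483 + 1·5291 = 10604.
  From (x_4, y_4) = (116161, 10604): x_5 = 11·116161 + 120·1·10604 = 2550251; y_5 = 11·10604 + 1·116161 = 232805.
  From (x_5, y_5) = (2550251, 232805): x_6 = 11·2550251 + 120·1·232805 = 55989361; y_6 = 11·232805 + 1·2550251 = 5111106.
Step 3: Verify x_6² - 120·y_6² = 3134808545188321 - 3134808545188320 = 1 (should be 1). ✓

(x_1, y_1) = (11, 1); (x_6, y_6) = (55989361, 5111106).


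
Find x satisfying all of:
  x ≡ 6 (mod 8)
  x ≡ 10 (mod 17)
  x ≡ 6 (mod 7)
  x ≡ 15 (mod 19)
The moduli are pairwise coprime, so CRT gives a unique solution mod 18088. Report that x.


Product of moduli M = 8 · 17 · 7 · 19 = 18088.
Merge one congruence at a time:
  Start: x ≡ 6 (mod 8).
  Combine with x ≡ 10 (mod 17); new modulus lcm = 136.
    Write x = 6 + 8·t and substitute into x ≡ 10 (mod 17): 8·t ≡ 10 − 6 = 4 (mod 17).
    The inverse of 8 mod 17 is 15 (since 8·15 = 120 = 7·17 + 1), so t ≡ 15·4 = 60 ≡ 9 (mod 17).
    Then x = 6 + 8·9 = 78, valid modulo lcm(8, 17) = 136: x ≡ 78 (mod 136).
  Combine with x ≡ 6 (mod 7); new modulus lcm = 952.
    Write x = 78 + 136·t and substitute into x ≡ 6 (mod 7): 136·t ≡ 6 − 78 = -72 (mod 7).
    Reduce coefficients mod 7: 3·t ≡ 5 (mod 7).
    The inverse of 3 mod 7 is 5 (since 3·5 = 15 = 2·7 + 1), so t ≡ 5·5 = 25 ≡ 4 (mod 7).
    Then x = 78 + 136·4 = 622, valid modulo lcm(136, 7) = 952: x ≡ 622 (mod 952).
  Combine with x ≡ 15 (mod 19); new modulus lcm = 18088.
    Write x = 622 + 952·t and substitute into x ≡ 15 (mod 19): 952·t ≡ 15 − 622 = -607 (mod 19).
    Reduce coefficients mod 19: 2·t ≡ 1 (mod 19).
    The inverse of 2 mod 19 is 10 (since 2·10 = 20 = 1·19 + 1), so t ≡ 10·1 = 10 ≡ 10 (mod 19).
    Then x = 622 + 952·10 = 10142, valid modulo lcm(952, 19) = 18088: x ≡ 10142 (mod 18088).
Verify against each original: 10142 mod 8 = 6, 10142 mod 17 = 10, 10142 mod 7 = 6, 10142 mod 19 = 15.

x ≡ 10142 (mod 18088).


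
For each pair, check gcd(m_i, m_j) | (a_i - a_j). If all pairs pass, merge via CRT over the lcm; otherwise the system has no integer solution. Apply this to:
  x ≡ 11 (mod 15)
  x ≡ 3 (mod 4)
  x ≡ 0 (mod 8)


Moduli 15, 4, 8 are not pairwise coprime, so CRT works modulo lcm(m_i) when all pairwise compatibility conditions hold.
Pairwise compatibility: gcd(m_i, m_j) must divide a_i - a_j for every pair.
Merge one congruence at a time:
  Start: x ≡ 11 (mod 15).
  Combine with x ≡ 3 (mod 4): gcd(15, 4) = 1; 3 - 11 = -8, which IS divisible by 1, so compatible.
    Write x = 11 + 15·t and substitute into x ≡ 3 (mod 4): 15·t ≡ 3 − 11 = -8 (mod 4).
    Reduce coefficients mod 4: 3·t ≡ 0 (mod 4).
    The inverse of 3 mod 4 is 3 (since 3·3 = 9 = 2·4 + 1), so t ≡ 3·0 = 0 ≡ 0 (mod 4).
    Then x = 11 + 15·0 = 11, valid modulo lcm(15, 4) = 60: x ≡ 11 (mod 60).
  Combine with x ≡ 0 (mod 8): gcd(60, 8) = 4, and 0 - 11 = -11 is NOT divisible by 4.
    ⇒ system is inconsistent (no integer solution).

No solution (the system is inconsistent).


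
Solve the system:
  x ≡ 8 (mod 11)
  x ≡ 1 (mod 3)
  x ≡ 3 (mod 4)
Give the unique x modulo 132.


Moduli 11, 3, 4 are pairwise coprime; by CRT there is a unique solution modulo M = 11 · 3 · 4 = 132.
Solve pairwise, accumulating the modulus:
  Start with x ≡ 8 (mod 11).
  Combine with x ≡ 1 (mod 3): since gcd(11, 3) = 1, we get a unique residue mod 33.
    Write x = 8 + 11·t and substitute into x ≡ 1 (mod 3): 11·t ≡ 1 − 8 = -7 (mod 3).
    Reduce coefficients mod 3: 2·t ≡ 2 (mod 3).
    The inverse of 2 mod 3 is 2 (since 2·2 = 4 = 1·3 + 1), so t ≡ 2·2 = 4 ≡ 1 (mod 3).
    Then x = 8 + 11·1 = 19, valid modulo lcm(11, 3) = 33: x ≡ 19 (mod 33).
  Combine with x ≡ 3 (mod 4): since gcd(33, 4) = 1, we get a unique residue mod 132.
    Write x = 19 + 33·t and substitute into x ≡ 3 (mod 4): 33·t ≡ 3 − 19 = -16 (mod 4).
    Reduce coefficients mod 4: 1·t ≡ 0 (mod 4).
    So t ≡ 0 (mod 4).
    Then x = 19 + 33·0 = 19, valid modulo lcm(33, 4) = 132: x ≡ 19 (mod 132).
Verify: 19 mod 11 = 8 ✓, 19 mod 3 = 1 ✓, 19 mod 4 = 3 ✓.

x ≡ 19 (mod 132).


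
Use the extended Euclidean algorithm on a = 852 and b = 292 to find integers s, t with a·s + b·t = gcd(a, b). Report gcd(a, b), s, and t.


Euclidean algorithm on (852, 292) — divide until remainder is 0:
  852 = 2 · 292 + 268
  292 = 1 · 268 + 24
  268 = 11 · 24 + 4
  24 = 6 · 4 + 0
gcd(852, 292) = 4.
Track Bezout coefficients alongside the remainders: start with r₀ = 852 = a·1 + b·0 (s = 1, t = 0) and r₁ = 292 = a·0 + b·1 (s = 0, t = 1); each new remainder r_{k+1} = r_{k-1} − q_k·r_k inherits s_{k+1} = s_{k-1} − q_k·s_k, t_{k+1} = t_{k-1} − q_k·t_k, so r_k = a·s_k + b·t_k at every step:
  q = 2: r = 268, s = 1 − 2·0 = 1, t = 0 − 2·1 = -2  (check: 852·1 + 292·(-2) = 268)
  q = 1: r = 24, s = 0 − 1·1 = -1, t = 1 − 1·(-2) = 3  (check: 852·(-1) + 292·3 = 24)
  q = 11: r = 4, s = 1 − 11·(-1) = 12, t = -2 − 11·3 = -35  (check: 852·12 + 292·(-35) = 4)
The row with r = 4 (the gcd) gives the Bezout coefficients s = 12, t = -35.
Result: 852 · (12) + 292 · (-35) = 4.

gcd(852, 292) = 4; s = 12, t = -35 (check: 852·12 + 292·(-35) = 4).


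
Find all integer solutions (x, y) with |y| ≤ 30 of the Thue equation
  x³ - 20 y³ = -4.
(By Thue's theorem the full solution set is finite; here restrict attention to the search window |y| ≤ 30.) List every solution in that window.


The equation is x³ - 20y³ = -4. For fixed y, x³ = 20·y³ − 4, so a solution requires the RHS to be a perfect cube.
Strategy: iterate y from -30 to 30, compute RHS = 20·y³ − 4, and check whether it is a (positive or negative) perfect cube.
Check small values of y:
  y = 0: RHS = -4 is not a perfect cube.
  y = 1: RHS = 16 is not a perfect cube.
  y = -1: RHS = -24 is not a perfect cube.
  y = 2: RHS = 156 is not a perfect cube.
  y = -2: RHS = -164 is not a perfect cube.
  y = 3: RHS = 536 is not a perfect cube.
  y = -3: RHS = -544 is not a perfect cube.
Continuing the search up to |y| = 30 finds no solutions either.
No (x, y) in the scanned range satisfies the equation.

No integer solutions with |y| ≤ 30.


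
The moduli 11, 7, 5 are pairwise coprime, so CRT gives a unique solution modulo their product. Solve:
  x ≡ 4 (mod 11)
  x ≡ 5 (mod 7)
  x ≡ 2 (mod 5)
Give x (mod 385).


Moduli 11, 7, 5 are pairwise coprime; by CRT there is a unique solution modulo M = 11 · 7 · 5 = 385.
Solve pairwise, accumulating the modulus:
  Start with x ≡ 4 (mod 11).
  Combine with x ≡ 5 (mod 7): since gcd(11, 7) = 1, we get a unique residue mod 77.
    Write x = 4 + 11·t and substitute into x ≡ 5 (mod 7): 11·t ≡ 5 − 4 = 1 (mod 7).
    Reduce coefficients mod 7: 4·t ≡ 1 (mod 7).
    The inverse of 4 mod 7 is 2 (since 4·2 = 8 = 1·7 + 1), so t ≡ 2·1 = 2 ≡ 2 (mod 7).
    Then x = 4 + 11·2 = 26, valid modulo lcm(11, 7) = 77: x ≡ 26 (mod 77).
  Combine with x ≡ 2 (mod 5): since gcd(77, 5) = 1, we get a unique residue mod 385.
    Write x = 26 + 77·t and substitute into x ≡ 2 (mod 5): 77·t ≡ 2 − 26 = -24 (mod 5).
    Reduce coefficients mod 5: 2·t ≡ 1 (mod 5).
    The inverse of 2 mod 5 is 3 (since 2·3 = 6 = 1·5 + 1), so t ≡ 3·1 = 3 ≡ 3 (mod 5).
    Then x = 26 + 77·3 = 257, valid modulo lcm(77, 5) = 385: x ≡ 257 (mod 385).
Verify: 257 mod 11 = 4 ✓, 257 mod 7 = 5 ✓, 257 mod 5 = 2 ✓.

x ≡ 257 (mod 385).


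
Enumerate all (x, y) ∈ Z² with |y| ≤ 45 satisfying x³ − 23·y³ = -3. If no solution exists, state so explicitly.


The equation is x³ - 23y³ = -3. For fixed y, x³ = 23·y³ − 3, so a solution requires the RHS to be a perfect cube.
Strategy: iterate y from -45 to 45, compute RHS = 23·y³ − 3, and check whether it is a (positive or negative) perfect cube.
Check small values of y:
  y = 0: RHS = -3 is not a perfect cube.
  y = 1: RHS = 20 is not a perfect cube.
  y = -1: RHS = -26 is not a perfect cube.
  y = 2: RHS = 181 is not a perfect cube.
  y = -2: RHS = -187 is not a perfect cube.
  y = 3: RHS = 618 is not a perfect cube.
  y = -3: RHS = -624 is not a perfect cube.
Continuing the search up to |y| = 45 finds no solutions either.
No (x, y) in the scanned range satisfies the equation.

No integer solutions with |y| ≤ 45.


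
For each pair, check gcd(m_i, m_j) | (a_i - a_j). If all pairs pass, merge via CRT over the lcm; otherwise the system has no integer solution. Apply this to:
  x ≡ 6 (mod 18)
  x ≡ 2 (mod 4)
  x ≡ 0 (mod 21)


Moduli 18, 4, 21 are not pairwise coprime, so CRT works modulo lcm(m_i) when all pairwise compatibility conditions hold.
Pairwise compatibility: gcd(m_i, m_j) must divide a_i - a_j for every pair.
Merge one congruence at a time:
  Start: x ≡ 6 (mod 18).
  Combine with x ≡ 2 (mod 4): gcd(18, 4) = 2; 2 - 6 = -4, which IS divisible by 2, so compatible.
    Write x = 6 + 18·t and substitute into x ≡ 2 (mod 4): 18·t ≡ 2 − 6 = -4 (mod 4).
    Divide the congruence (and modulus) by g = 2: 9·t ≡ -2 (mod 2).
    Reduce coefficients mod 2: 1·t ≡ 0 (mod 2).
    So t ≡ 0 (mod 2).
    Then x = 6 + 18·0 = 6, valid modulo lcm(18, 4) = 36: x ≡ 6 (mod 36).
  Combine with x ≡ 0 (mod 21): gcd(36, 21) = 3; 0 - 6 = -6, which IS divisible by 3, so compatible.
    Write x = 6 + 36·t and substitute into x ≡ 0 (mod 21): 36·t ≡ 0 − 6 = -6 (mod 21).
    Divide the congruence (and modulus) by g = 3: 12·t ≡ -2 (mod 7).
    Reduce coefficients mod 7: 5·t ≡ 5 (mod 7).
    The inverse of 5 mod 7 is 3 (since 5·3 = 15 = 2·7 + 1), so t ≡ 3·5 = 15 ≡ 1 (mod 7).
    Then x = 6 + 36·1 = 42, valid modulo lcm(36, 21) = 252: x ≡ 42 (mod 252).
Verify: 42 mod 18 = 6, 42 mod 4 = 2, 42 mod 21 = 0.

x ≡ 42 (mod 252).


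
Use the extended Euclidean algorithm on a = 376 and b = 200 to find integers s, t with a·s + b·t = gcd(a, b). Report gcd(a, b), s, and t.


Euclidean algorithm on (376, 200) — divide until remainder is 0:
  376 = 1 · 200 + 176
  200 = 1 · 176 + 24
  176 = 7 · 24 + 8
  24 = 3 · 8 + 0
gcd(376, 200) = 8.
Track Bezout coefficients alongside the remainders: start with r₀ = 376 = a·1 + b·0 (s = 1, t = 0) and r₁ = 200 = a·0 + b·1 (s = 0, t = 1); each new remainder r_{k+1} = r_{k-1} − q_k·r_k inherits s_{k+1} = s_{k-1} − q_k·s_k, t_{k+1} = t_{k-1} − q_k·t_k, so r_k = a·s_k + b·t_k at every step:
  q = 1: r = 176, s = 1 − 1·0 = 1, t = 0 − 1·1 = -1  (check: 376·1 + 200·(-1) = 176)
  q = 1: r = 24, s = 0 − 1·1 = -1, t = 1 − 1·(-1) = 2  (check: 376·(-1) + 200·2 = 24)
  q = 7: r = 8, s = 1 − 7·(-1) = 8, t = -1 − 7·2 = -15  (check: 376·8 + 200·(-15) = 8)
The row with r = 8 (the gcd) gives the Bezout coefficients s = 8, t = -15.
Result: 376 · (8) + 200 · (-15) = 8.

gcd(376, 200) = 8; s = 8, t = -15 (check: 376·8 + 200·(-15) = 8).


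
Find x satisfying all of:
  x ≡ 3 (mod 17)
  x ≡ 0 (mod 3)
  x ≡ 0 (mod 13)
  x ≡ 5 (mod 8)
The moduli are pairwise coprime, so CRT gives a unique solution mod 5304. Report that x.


Product of moduli M = 17 · 3 · 13 · 8 = 5304.
Merge one congruence at a time:
  Start: x ≡ 3 (mod 17).
  Combine with x ≡ 0 (mod 3); new modulus lcm = 51.
    Write x = 3 + 17·t and substitute into x ≡ 0 (mod 3): 17·t ≡ 0 − 3 = -3 (mod 3).
    Reduce coefficients mod 3: 2·t ≡ 0 (mod 3).
    The inverse of 2 mod 3 is 2 (since 2·2 = 4 = 1·3 + 1), so t ≡ 2·0 = 0 ≡ 0 (mod 3).
    Then x = 3 + 17·0 = 3, valid modulo lcm(17, 3) = 51: x ≡ 3 (mod 51).
  Combine with x ≡ 0 (mod 13); new modulus lcm = 663.
    Write x = 3 + 51·t and substitute into x ≡ 0 (mod 13): 51·t ≡ 0 − 3 = -3 (mod 13).
    Reduce coefficients mod 13: 12·t ≡ 10 (mod 13).
    The inverse of 12 mod 13 is 12 (since 12·12 = 144 = 11·13 + 1), so t ≡ 12·10 = 120 ≡ 3 (mod 13).
    Then x = 3 + 51·3 = 156, valid modulo lcm(51, 13) = 663: x ≡ 156 (mod 663).
  Combine with x ≡ 5 (mod 8); new modulus lcm = 5304.
    Write x = 156 + 663·t and substitute into x ≡ 5 (mod 8): 663·t ≡ 5 − 156 = -151 (mod 8).
    Reduce coefficients mod 8: 7·t ≡ 1 (mod 8).
    The inverse of 7 mod 8 is 7 (since 7·7 = 49 = 6·8 + 1), so t ≡ 7·1 = 7 ≡ 7 (mod 8).
    Then x = 156 + 663·7 = 4797, valid modulo lcm(663, 8) = 5304: x ≡ 4797 (mod 5304).
Verify against each original: 4797 mod 17 = 3, 4797 mod 3 = 0, 4797 mod 13 = 0, 4797 mod 8 = 5.

x ≡ 4797 (mod 5304).


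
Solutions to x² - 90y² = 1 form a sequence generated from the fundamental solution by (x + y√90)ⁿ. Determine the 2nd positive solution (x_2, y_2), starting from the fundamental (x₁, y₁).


Step 1: Find the fundamental solution (x₁, y₁) of x² - 90y² = 1.
  Expand √90 as a continued fraction. a₀ = ⌊√90⌋ = 9; iterate m_{k+1} = d_k·a_k − m_k, d_{k+1} = (90 − m_{k+1}²)/d_k, a_{k+1} = ⌊(a₀ + m_{k+1})/d_{k+1}⌋ (starting m₀ = 0, d₀ = 1), with convergents p_k = a_k·p_{k-1} + p_{k-2}, q_k = a_k·q_{k-1} + q_{k-2} (p₋₁ = 1, q₋₁ = 0):
  k = 0: a₀ = 9; p₀/q₀ = 9/1; p₀² − 90·q₀² = 81 − 90 = -9.
  k = 1: m = 9, d = 9, a = ⌊(9 + 9)/9⌋ = 2; p/q = (2·9 + 1)/(2·1 + 0) = 19/2; p² − 90·q² = 361 − 360 = 1.
  The first convergent with p² − 90·q² = 1 gives the fundamental solution (x₁, y₁) = (19, 2).
Step 2: Apply the recurrence (x_{n+1}, y_{n+1}) = (x₁x_n + 90y₁y_n, x₁y_n + y₁x_n) repeatedly.
  From (x_1, y_1) = (19, 2): x_2 = 19·19 + 90·2·2 = 721; y_2 = 19·2 + 2·19 = 76.
Step 3: Verify x_2² - 90·y_2² = 519841 - 519840 = 1 (should be 1). ✓

(x_1, y_1) = (19, 2); (x_2, y_2) = (721, 76).


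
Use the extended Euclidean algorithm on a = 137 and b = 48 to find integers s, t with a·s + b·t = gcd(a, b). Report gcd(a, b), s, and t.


Euclidean algorithm on (137, 48) — divide until remainder is 0:
  137 = 2 · 48 + 41
  48 = 1 · 41 + 7
  41 = 5 · 7 + 6
  7 = 1 · 6 + 1
  6 = 6 · 1 + 0
gcd(137, 48) = 1.
Track Bezout coefficients alongside the remainders: start with r₀ = 137 = a·1 + b·0 (s = 1, t = 0) and r₁ = 48 = a·0 + b·1 (s = 0, t = 1); each new remainder r_{k+1} = r_{k-1} − q_k·r_k inherits s_{k+1} = s_{k-1} − q_k·s_k, t_{k+1} = t_{k-1} − q_k·t_k, so r_k = a·s_k + b·t_k at every step:
  q = 2: r = 41, s = 1 − 2·0 = 1, t = 0 − 2·1 = -2  (check: 137·1 + 48·(-2) = 41)
  q = 1: r = 7, s = 0 − 1·1 = -1, t = 1 − 1·(-2) = 3  (check: 137·(-1) + 48·3 = 7)
  q = 5: r = 6, s = 1 − 5·(-1) = 6, t = -2 − 5·3 = -17  (check: 137·6 + 48·(-17) = 6)
  q = 1: r = 1, s = -1 − 1·6 = -7, t = 3 − 1·(-17) = 20  (check: 137·(-7) + 48·20 = 1)
The row with r = 1 (the gcd) gives the Bezout coefficients s = -7, t = 20.
Result: 137 · (-7) + 48 · (20) = 1.

gcd(137, 48) = 1; s = -7, t = 20 (check: 137·(-7) + 48·20 = 1).


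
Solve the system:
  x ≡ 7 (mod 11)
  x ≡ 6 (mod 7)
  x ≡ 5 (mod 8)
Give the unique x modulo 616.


Moduli 11, 7, 8 are pairwise coprime; by CRT there is a unique solution modulo M = 11 · 7 · 8 = 616.
Solve pairwise, accumulating the modulus:
  Start with x ≡ 7 (mod 11).
  Combine with x ≡ 6 (mod 7): since gcd(11, 7) = 1, we get a unique residue mod 77.
    Write x = 7 + 11·t and substitute into x ≡ 6 (mod 7): 11·t ≡ 6 − 7 = -1 (mod 7).
    Reduce coefficients mod 7: 4·t ≡ 6 (mod 7).
    The inverse of 4 mod 7 is 2 (since 4·2 = 8 = 1·7 + 1), so t ≡ 2·6 = 12 ≡ 5 (mod 7).
    Then x = 7 + 11·5 = 62, valid modulo lcm(11, 7) = 77: x ≡ 62 (mod 77).
  Combine with x ≡ 5 (mod 8): since gcd(77, 8) = 1, we get a unique residue mod 616.
    Write x = 62 + 77·t and substitute into x ≡ 5 (mod 8): 77·t ≡ 5 − 62 = -57 (mod 8).
    Reduce coefficients mod 8: 5·t ≡ 7 (mod 8).
    The inverse of 5 mod 8 is 5 (since 5·5 = 25 = 3·8 + 1), so t ≡ 5·7 = 35 ≡ 3 (mod 8).
    Then x = 62 + 77·3 = 293, valid modulo lcm(77, 8) = 616: x ≡ 293 (mod 616).
Verify: 293 mod 11 = 7 ✓, 293 mod 7 = 6 ✓, 293 mod 8 = 5 ✓.

x ≡ 293 (mod 616).


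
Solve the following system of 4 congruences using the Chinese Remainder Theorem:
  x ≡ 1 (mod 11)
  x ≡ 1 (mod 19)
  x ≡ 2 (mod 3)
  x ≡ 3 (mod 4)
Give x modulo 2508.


Product of moduli M = 11 · 19 · 3 · 4 = 2508.
Merge one congruence at a time:
  Start: x ≡ 1 (mod 11).
  Combine with x ≡ 1 (mod 19); new modulus lcm = 209.
    Write x = 1 + 11·t and substitute into x ≡ 1 (mod 19): 11·t ≡ 1 − 1 = 0 (mod 19).
    The inverse of 11 mod 19 is 7 (since 11·7 = 77 = 4·19 + 1), so t ≡ 7·0 = 0 ≡ 0 (mod 19).
    Then x = 1 + 11·0 = 1, valid modulo lcm(11, 19) = 209: x ≡ 1 (mod 209).
  Combine with x ≡ 2 (mod 3); new modulus lcm = 627.
    Write x = 1 + 209·t and substitute into x ≡ 2 (mod 3): 209·t ≡ 2 − 1 = 1 (mod 3).
    Reduce coefficients mod 3: 2·t ≡ 1 (mod 3).
    The inverse of 2 mod 3 is 2 (since 2·2 = 4 = 1·3 + 1), so t ≡ 2·1 = 2 ≡ 2 (mod 3).
    Then x = 1 + 209·2 = 419, valid modulo lcm(209, 3) = 627: x ≡ 419 (mod 627).
  Combine with x ≡ 3 (mod 4); new modulus lcm = 2508.
    Write x = 419 + 627·t and substitute into x ≡ 3 (mod 4): 627·t ≡ 3 − 419 = -416 (mod 4).
    Reduce coefficients mod 4: 3·t ≡ 0 (mod 4).
    The inverse of 3 mod 4 is 3 (since 3·3 = 9 = 2·4 + 1), so t ≡ 3·0 = 0 ≡ 0 (mod 4).
    Then x = 419 + 627·0 = 419, valid modulo lcm(627, 4) = 2508: x ≡ 419 (mod 2508).
Verify against each original: 419 mod 11 = 1, 419 mod 19 = 1, 419 mod 3 = 2, 419 mod 4 = 3.

x ≡ 419 (mod 2508).


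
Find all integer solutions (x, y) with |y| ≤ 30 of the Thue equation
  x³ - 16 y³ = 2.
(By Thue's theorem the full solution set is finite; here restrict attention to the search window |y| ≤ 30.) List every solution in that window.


The equation is x³ - 16y³ = 2. For fixed y, x³ = 16·y³ + 2, so a solution requires the RHS to be a perfect cube.
Strategy: iterate y from -30 to 30, compute RHS = 16·y³ + 2, and check whether it is a (positive or negative) perfect cube.
Check small values of y:
  y = 0: RHS = 2 is not a perfect cube.
  y = 1: RHS = 18 is not a perfect cube.
  y = -1: RHS = -14 is not a perfect cube.
  y = 2: RHS = 130 is not a perfect cube.
  y = -2: RHS = -126 is not a perfect cube.
  y = 3: RHS = 434 is not a perfect cube.
  y = -3: RHS = -430 is not a perfect cube.
Continuing the search up to |y| = 30 finds no solutions either.
No (x, y) in the scanned range satisfies the equation.

No integer solutions with |y| ≤ 30.


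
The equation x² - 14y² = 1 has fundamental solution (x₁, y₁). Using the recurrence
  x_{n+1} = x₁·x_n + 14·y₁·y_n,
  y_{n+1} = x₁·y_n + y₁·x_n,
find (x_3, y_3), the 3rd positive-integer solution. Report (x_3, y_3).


Step 1: Find the fundamental solution (x₁, y₁) of x² - 14y² = 1.
  Expand √14 as a continued fraction. a₀ = ⌊√14⌋ = 3; iterate m_{k+1} = d_k·a_k − m_k, d_{k+1} = (14 − m_{k+1}²)/d_k, a_{k+1} = ⌊(a₀ + m_{k+1})/d_{k+1}⌋ (starting m₀ = 0, d₀ = 1), with convergents p_k = a_k·p_{k-1} + p_{k-2}, q_k = a_k·q_{k-1} + q_{k-2} (p₋₁ = 1, q₋₁ = 0):
  k = 0: a₀ = 3; p₀/q₀ = 3/1; p₀² − 14·q₀² = 9 − 14 = -5.
  k = 1: m = 3, d = 5, a = ⌊(3 + 3)/5⌋ = 1; p/q = (1·3 + 1)/(1·1 + 0) = 4/1; p² − 14·q² = 16 − 14 = 2.
  k = 2: m = 2, d = 2, a = ⌊(3 + 2)/2⌋ = 2; p/q = (2·4 + 3)/(2·1 + 1) = 11/3; p² − 14·q² = 121 − 126 = -5.
  k = 3: m = 2, d = 5, a = ⌊(3 + 2)/5⌋ = 1; p/q = (1·11 + 4)/(1·3 + 1) = 15/4; p² − 14·q² = 225 − 224 = 1.
  The first convergent with p² − 14·q² = 1 gives the fundamental solution (x₁, y₁) = (15, 4).
Step 2: Apply the recurrence (x_{n+1}, y_{n+1}) = (x₁x_n + 14y₁y_n, x₁y_n + y₁x_n) repeatedly.
  From (x_1, y_1) = (15, 4): x_2 = 15·15 + 14·4·4 = 449; y_2 = 15·4 + 4·15 = 120.
  From (x_2, y_2) = (449, 120): x_3 = 15·449 + 14·4·120 = 13455; y_3 = 15·120 + 4·449 = 3596.
Step 3: Verify x_3² - 14·y_3² = 181037025 - 181037024 = 1 (should be 1). ✓

(x_1, y_1) = (15, 4); (x_3, y_3) = (13455, 3596).


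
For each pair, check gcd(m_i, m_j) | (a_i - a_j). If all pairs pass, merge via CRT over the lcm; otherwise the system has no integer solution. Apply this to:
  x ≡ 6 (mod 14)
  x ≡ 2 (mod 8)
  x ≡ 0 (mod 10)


Moduli 14, 8, 10 are not pairwise coprime, so CRT works modulo lcm(m_i) when all pairwise compatibility conditions hold.
Pairwise compatibility: gcd(m_i, m_j) must divide a_i - a_j for every pair.
Merge one congruence at a time:
  Start: x ≡ 6 (mod 14).
  Combine with x ≡ 2 (mod 8): gcd(14, 8) = 2; 2 - 6 = -4, which IS divisible by 2, so compatible.
    Write x = 6 + 14·t and substitute into x ≡ 2 (mod 8): 14·t ≡ 2 − 6 = -4 (mod 8).
    Divide the congruence (and modulus) by g = 2: 7·t ≡ -2 (mod 4).
    Reduce coefficients mod 4: 3·t ≡ 2 (mod 4).
    The inverse of 3 mod 4 is 3 (since 3·3 = 9 = 2·4 + 1), so t ≡ 3·2 = 6 ≡ 2 (mod 4).
    Then x = 6 + 14·2 = 34, valid modulo lcm(14, 8) = 56: x ≡ 34 (mod 56).
  Combine with x ≡ 0 (mod 10): gcd(56, 10) = 2; 0 - 34 = -34, which IS divisible by 2, so compatible.
    Write x = 34 + 56·t and substitute into x ≡ 0 (mod 10): 56·t ≡ 0 − 34 = -34 (mod 10).
    Divide the congruence (and modulus) by g = 2: 28·t ≡ -17 (mod 5).
    Reduce coefficients mod 5: 3·t ≡ 3 (mod 5).
    The inverse of 3 mod 5 is 2 (since 3·2 = 6 = 1·5 + 1), so t ≡ 2·3 = 6 ≡ 1 (mod 5).
    Then x = 34 + 56·1 = 90, valid modulo lcm(56, 10) = 280: x ≡ 90 (mod 280).
Verify: 90 mod 14 = 6, 90 mod 8 = 2, 90 mod 10 = 0.

x ≡ 90 (mod 280).


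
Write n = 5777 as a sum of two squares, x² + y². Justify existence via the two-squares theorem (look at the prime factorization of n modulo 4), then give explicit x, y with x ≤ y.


Step 1: Factor n = 5777 = 53 · 109.
Step 2: Check the mod-4 condition on each prime factor: 53 ≡ 1 (mod 4), exponent 1; 109 ≡ 1 (mod 4), exponent 1.
All primes ≡ 3 (mod 4) appear to even exponent (or don't appear), so by the two-squares theorem n IS expressible as a sum of two squares.
Step 3: Build a representation. Here n = 53 · 109 is a product of primes ≡ 1 (mod 4). Each prime p ≡ 1 (mod 4) is itself a sum of two squares; find a² by testing p − a² for a perfect square:
  53: 53 − 1² = 52, 53 − 2² = 49 = 7² ⇒ 53 = 2² + 7².
  109: 109 − 1² = 108, 109 − 2² = 105, 109 − 3² = 100 = 10² ⇒ 109 = 3² + 10².
  Combine using the Brahmagupta–Fibonacci identity (a² + b²)(c² + d²) = (ac − bd)² + (ad + bc)² = (ac + bd)² + (ad − bc)²:
  53 · 109 = 5777: from (2² + 7²)(3² + 10²), take (2·3 − 7·10, 2·10 + 7·3) = (6 − 70, 20 + 21) = (-64, 41); dropping signs (only squares matter) gives (64, 41); check 64² + 41² = 4096 + 1681 = 5777 ✓.
Step 4: Order so x ≤ y and verify: 41² + 64² = 1681 + 4096 = 5777 = n. ✓

n = 5777 = 41² + 64² (one valid representation with x ≤ y).


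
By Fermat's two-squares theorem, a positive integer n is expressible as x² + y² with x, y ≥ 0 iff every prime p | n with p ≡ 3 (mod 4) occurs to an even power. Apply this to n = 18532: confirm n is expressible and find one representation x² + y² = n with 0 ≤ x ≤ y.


Step 1: Factor n = 18532 = 2^2 · 41 · 113.
Step 2: Check the mod-4 condition on each prime factor: 2 = 2 (special); 41 ≡ 1 (mod 4), exponent 1; 113 ≡ 1 (mod 4), exponent 1.
All primes ≡ 3 (mod 4) appear to even exponent (or don't appear), so by the two-squares theorem n IS expressible as a sum of two squares.
Step 3: Build a representation. Group n = k² · m with k = 2 and m = 41 · 113 = 4633 (a product of primes ≡ 1 (mod 4)); a representation of m scales to one of n via (k·x)² + (k·y)² = k²(x² + y²). Each prime p ≡ 1 (mod 4) is itself a sum of two squares; find a² by testing p − a² for a perfect square:
  41: 41 − 1² = 40, 41 − 2² = 37, 41 − 3² = 32, 41 − 4² = 25 = 5² ⇒ 41 = 4² + 5².
  113: 113 − 1² = 112, 113 − 2² = 109, 113 − 3² = 104, 113 − 4² = 97, 113 − 5² = 88, 113 − 6² = 77, 113 − 7² = 64 = 8² ⇒ 113 = 7² + 8².
  Combine using the Brahmagupta–Fibonacci identity (a² + b²)(c² + d²) = (ac − bd)² + (ad + bc)² = (ac + bd)² + (ad − bc)²:
  41 · 113 = 4633: from (4² + 5²)(7² + 8²), take (4·7 − 5·8, 4·8 + 5·7) = (28 − 40, 32 + 35) = (-12, 67); dropping signs (only squares matter) gives (12, 67); check 12² + 67² = 144 + 4489 = 4633 ✓.
  Scale by k = 2: (2·12, 2·67) = (24, 134).
Step 4: Order so x ≤ y and verify: 24² + 134² = 576 + 17956 = 18532 = n. ✓

n = 18532 = 24² + 134² (one valid representation with x ≤ y).


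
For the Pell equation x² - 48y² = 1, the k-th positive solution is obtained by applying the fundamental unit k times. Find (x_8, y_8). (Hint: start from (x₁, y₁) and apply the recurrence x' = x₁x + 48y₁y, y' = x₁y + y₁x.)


Step 1: Find the fundamental solution (x₁, y₁) of x² - 48y² = 1.
  Expand √48 as a continued fraction. a₀ = ⌊√48⌋ = 6; iterate m_{k+1} = d_k·a_k − m_k, d_{k+1} = (48 − m_{k+1}²)/d_k, a_{k+1} = ⌊(a₀ + m_{k+1})/d_{k+1}⌋ (starting m₀ = 0, d₀ = 1), with convergents p_k = a_k·p_{k-1} + p_{k-2}, q_k = a_k·q_{k-1} + q_{k-2} (p₋₁ = 1, q₋₁ = 0):
  k = 0: a₀ = 6; p₀/q₀ = 6/1; p₀² − 48·q₀² = 36 − 48 = -12.
  k = 1: m = 6, d = 12, a = ⌊(6 + 6)/12⌋ = 1; p/q = (1·6 + 1)/(1·1 + 0) = 7/1; p² − 48·q² = 49 − 48 = 1.
  The first convergent with p² − 48·q² = 1 gives the fundamental solution (x₁, y₁) = (7, 1).
Step 2: Apply the recurrence (x_{n+1}, y_{n+1}) = (x₁x_n + 48y₁y_n, x₁y_n + y₁x_n) repeatedly.
  From (x_1, y_1) = (7, 1): x_2 = 7·7 + 48·1·1 = 97; y_2 = 7·1 + 1·7 = 14.
  From (x_2, y_2) = (97, 14): x_3 = 7·97 + 48·1·14 = 1351; y_3 = 7·14 + 1·97 = 195.
  From (x_3, y_3) = (1351, 195): x_4 = 7·1351 + 48·1·195 = 18817; y_4 = 7·195 + 1·1351 = 2716.
  From (x_4, y_4) = (18817, 2716): x_5 = 7·18817 + 48·1·2716 = 262087; y_5 = 7·2716 + 1·18817 = 37829.
  From (x_5, y_5) = (262087, 37829): x_6 = 7·262087 + 48·1·37829 = 3650401; y_6 = 7·37829 + 1·262087 = 526890.
  From (x_6, y_6) = (3650401, 526890): x_7 = 7·3650401 + 48·1·526890 = 50843527; y_7 = 7·526890 + 1·3650401 = 7338631.
  From (x_7, y_7) = (50843527, 7338631): x_8 = 7·50843527 + 48·1·7338631 = 708158977; y_8 = 7·7338631 + 1·50843527 = 102213944.
Step 3: Verify x_8² - 48·y_8² = 501489136705686529 - 501489136705686528 = 1 (should be 1). ✓

(x_1, y_1) = (7, 1); (x_8, y_8) = (708158977, 102213944).


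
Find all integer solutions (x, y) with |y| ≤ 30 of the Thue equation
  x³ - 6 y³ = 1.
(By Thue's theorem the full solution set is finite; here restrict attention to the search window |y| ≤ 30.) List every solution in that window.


The equation is x³ - 6y³ = 1. For fixed y, x³ = 6·y³ + 1, so a solution requires the RHS to be a perfect cube.
Strategy: iterate y from -30 to 30, compute RHS = 6·y³ + 1, and check whether it is a (positive or negative) perfect cube.
Check small values of y:
  y = 0: RHS = 1 = (1)³ ⇒ x = 1 works.
  y = 1: RHS = 7 is not a perfect cube.
  y = -1: RHS = -5 is not a perfect cube.
  y = 2: RHS = 49 is not a perfect cube.
  y = -2: RHS = -47 is not a perfect cube.
  y = 3: RHS = 163 is not a perfect cube.
  y = -3: RHS = -161 is not a perfect cube.
Continuing the search up to |y| = 30 finds no further solutions beyond those listed.
Collected solutions: (1, 0).

Solutions (with |y| ≤ 30): (1, 0).


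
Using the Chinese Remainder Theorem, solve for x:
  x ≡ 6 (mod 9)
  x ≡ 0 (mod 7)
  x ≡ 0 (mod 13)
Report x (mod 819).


Moduli 9, 7, 13 are pairwise coprime; by CRT there is a unique solution modulo M = 9 · 7 · 13 = 819.
Solve pairwise, accumulating the modulus:
  Start with x ≡ 6 (mod 9).
  Combine with x ≡ 0 (mod 7): since gcd(9, 7) = 1, we get a unique residue mod 63.
    Write x = 6 + 9·t and substitute into x ≡ 0 (mod 7): 9·t ≡ 0 − 6 = -6 (mod 7).
    Reduce coefficients mod 7: 2·t ≡ 1 (mod 7).
    The inverse of 2 mod 7 is 4 (since 2·4 = 8 = 1·7 + 1), so t ≡ 4·1 = 4 ≡ 4 (mod 7).
    Then x = 6 + 9·4 = 42, valid modulo lcm(9, 7) = 63: x ≡ 42 (mod 63).
  Combine with x ≡ 0 (mod 13): since gcd(63, 13) = 1, we get a unique residue mod 819.
    Write x = 42 + 63·t and substitute into x ≡ 0 (mod 13): 63·t ≡ 0 − 42 = -42 (mod 13).
    Reduce coefficients mod 13: 11·t ≡ 10 (mod 13).
    The inverse of 11 mod 13 is 6 (since 11·6 = 66 = 5·13 + 1), so t ≡ 6·10 = 60 ≡ 8 (mod 13).
    Then x = 42 + 63·8 = 546, valid modulo lcm(63, 13) = 819: x ≡ 546 (mod 819).
Verify: 546 mod 9 = 6 ✓, 546 mod 7 = 0 ✓, 546 mod 13 = 0 ✓.

x ≡ 546 (mod 819).


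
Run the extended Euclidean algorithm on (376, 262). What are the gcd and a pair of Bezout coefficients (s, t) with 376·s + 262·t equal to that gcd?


Euclidean algorithm on (376, 262) — divide until remainder is 0:
  376 = 1 · 262 + 114
  262 = 2 · 114 + 34
  114 = 3 · 34 + 12
  34 = 2 · 12 + 10
  12 = 1 · 10 + 2
  10 = 5 · 2 + 0
gcd(376, 262) = 2.
Track Bezout coefficients alongside the remainders: start with r₀ = 376 = a·1 + b·0 (s = 1, t = 0) and r₁ = 262 = a·0 + b·1 (s = 0, t = 1); each new remainder r_{k+1} = r_{k-1} − q_k·r_k inherits s_{k+1} = s_{k-1} − q_k·s_k, t_{k+1} = t_{k-1} − q_k·t_k, so r_k = a·s_k + b·t_k at every step:
  q = 1: r = 114, s = 1 − 1·0 = 1, t = 0 − 1·1 = -1  (check: 376·1 + 262·(-1) = 114)
  q = 2: r = 34, s = 0 − 2·1 = -2, t = 1 − 2·(-1) = 3  (check: 376·(-2) + 262·3 = 34)
  q = 3: r = 12, s = 1 − 3·(-2) = 7, t = -1 − 3·3 = -10  (check: 376·7 + 262·(-10) = 12)
  q = 2: r = 10, s = -2 − 2·7 = -16, t = 3 − 2·(-10) = 23  (check: 376·(-16) + 262·23 = 10)
  q = 1: r = 2, s = 7 − 1·(-16) = 23, t = -10 − 1·23 = -33  (check: 376·23 + 262·(-33) = 2)
The row with r = 2 (the gcd) gives the Bezout coefficients s = 23, t = -33.
Result: 376 · (23) + 262 · (-33) = 2.

gcd(376, 262) = 2; s = 23, t = -33 (check: 376·23 + 262·(-33) = 2).
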